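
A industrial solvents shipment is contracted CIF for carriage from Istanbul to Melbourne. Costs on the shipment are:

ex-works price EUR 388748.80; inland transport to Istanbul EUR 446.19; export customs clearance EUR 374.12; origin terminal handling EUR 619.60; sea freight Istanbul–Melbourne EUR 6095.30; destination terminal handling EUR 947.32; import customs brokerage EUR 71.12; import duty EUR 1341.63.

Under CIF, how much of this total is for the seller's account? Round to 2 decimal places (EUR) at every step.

CIF: the seller pays costs through ocean freight and marine insurance to the destination port.
Seller's account: goods 388748.80 + inland to port 446.19 + export clearance 374.12 + origin terminal 619.60 + freight 6095.30 = 396284.01
Buyer's account: destination terminal 947.32 + brokerage 71.12 + duty 1341.63 = 2360.07

Seller's account: EUR 396284.01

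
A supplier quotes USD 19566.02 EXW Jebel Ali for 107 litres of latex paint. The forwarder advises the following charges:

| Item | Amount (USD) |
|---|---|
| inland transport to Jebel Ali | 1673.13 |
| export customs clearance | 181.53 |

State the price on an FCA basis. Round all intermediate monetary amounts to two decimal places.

From EXW to FCA, the seller additionally bears: inland to port, export clearance.
FCA price = 19566.02 + 1673.13 + 181.53 = 21420.68

FCA price: USD 21420.68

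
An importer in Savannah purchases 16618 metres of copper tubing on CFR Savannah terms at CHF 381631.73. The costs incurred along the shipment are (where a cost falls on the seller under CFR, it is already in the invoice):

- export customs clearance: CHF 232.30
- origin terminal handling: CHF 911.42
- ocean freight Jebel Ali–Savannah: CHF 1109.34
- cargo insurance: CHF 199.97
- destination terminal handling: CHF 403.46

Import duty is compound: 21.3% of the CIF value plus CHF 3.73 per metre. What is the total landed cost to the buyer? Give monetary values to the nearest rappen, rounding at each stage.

CFR: the seller pays costs through ocean freight to the destination port, but not insurance.
Already in the invoice (seller's account under CFR): export clearance, origin terminal, freight — exclude.
CIF value = CFR price + insurance = 381631.73 + 199.97 = 381831.70
Ad valorem component: 381831.70 × 21.3% = 81330.15
Specific component: 16618 × 3.73 = 61985.14
Import duty = 81330.15 + 61985.14 = 143315.29
Buyer bears: insurance 199.97 + destination terminal 403.46 + duty 143315.29 = 143918.72
Landed cost = invoice 381631.73 + 143918.72 = 525550.45

Total landed cost: CHF 525550.45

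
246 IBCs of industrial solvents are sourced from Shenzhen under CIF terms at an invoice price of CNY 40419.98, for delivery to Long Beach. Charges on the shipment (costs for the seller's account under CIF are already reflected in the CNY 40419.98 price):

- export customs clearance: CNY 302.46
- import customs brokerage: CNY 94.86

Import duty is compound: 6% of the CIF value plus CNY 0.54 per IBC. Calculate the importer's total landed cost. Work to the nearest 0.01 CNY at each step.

CIF: the seller pays costs through ocean freight and marine insurance to the destination port.
Already in the invoice (seller's account under CIF): export clearance — exclude.
The CIF price already equals the CIF value: 40419.98
Ad valorem component: 40419.98 × 6% = 2425.20
Specific component: 246 × 0.54 = 132.84
Import duty = 2425.20 + 132.84 = 2558.04
Buyer bears: brokerage 94.86 + duty 2558.04 = 2652.90
Landed cost = invoice 40419.98 + 2652.90 = 43072.88

Total landed cost: CNY 43072.88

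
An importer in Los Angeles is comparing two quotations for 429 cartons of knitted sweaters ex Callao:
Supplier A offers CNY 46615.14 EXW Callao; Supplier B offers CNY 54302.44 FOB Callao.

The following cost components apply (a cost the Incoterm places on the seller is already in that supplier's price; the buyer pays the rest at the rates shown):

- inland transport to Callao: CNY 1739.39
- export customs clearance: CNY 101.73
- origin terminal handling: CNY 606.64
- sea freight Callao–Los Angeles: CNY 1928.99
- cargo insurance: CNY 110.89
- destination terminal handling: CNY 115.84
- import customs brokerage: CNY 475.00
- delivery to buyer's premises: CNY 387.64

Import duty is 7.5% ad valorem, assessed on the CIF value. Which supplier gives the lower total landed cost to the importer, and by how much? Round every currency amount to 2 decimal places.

Supplier A is cheaper by CNY 5632.50

Supplier A (EXW):
CIF value = EXW price + inland to port + export clearance + origin terminal + freight + insurance = 46615.14 + 1739.39 + 101.73 + 606.64 + 1928.99 + 110.89 = 51102.78
Import duty = 51102.78 × 7.5% = 3832.71
Buyer bears (A): 1739.39 + 101.73 + 606.64 + 1928.99 + 110.89 + 115.84 + 475.00 + 387.64 = 5466.12
Landed cost (A) = invoice 46615.14 + 5466.12 + duty 3832.71 = 55913.97
Supplier B (FOB):
CIF value = FOB price + freight + insurance = 54302.44 + 1928.99 + 110.89 = 56342.32
Import duty = 56342.32 × 7.5% = 4225.67
Buyer bears (B): 1928.99 + 110.89 + 115.84 + 475.00 + 387.64 = 3018.36
Landed cost (B) = invoice 54302.44 + 3018.36 + duty 4225.67 = 61546.47
Difference = |55913.97 − 61546.47| = 5632.50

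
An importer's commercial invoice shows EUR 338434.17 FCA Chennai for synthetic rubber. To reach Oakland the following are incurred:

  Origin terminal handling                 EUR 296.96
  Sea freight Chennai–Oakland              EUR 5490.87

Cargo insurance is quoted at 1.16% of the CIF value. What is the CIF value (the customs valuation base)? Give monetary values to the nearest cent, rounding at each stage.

CIF value: EUR 348261.84

Let C be the CIF value. C = FCA price + pre-shipment costs + freight + 1.16% × C
C − 1.16% × C = 338434.17 + 296.96 + 5490.87
0.9884 × C = 344222.00
C = 344222.00 / 0.9884 = 348261.84
Insurance premium = 1.16% × 348261.84 = 4039.84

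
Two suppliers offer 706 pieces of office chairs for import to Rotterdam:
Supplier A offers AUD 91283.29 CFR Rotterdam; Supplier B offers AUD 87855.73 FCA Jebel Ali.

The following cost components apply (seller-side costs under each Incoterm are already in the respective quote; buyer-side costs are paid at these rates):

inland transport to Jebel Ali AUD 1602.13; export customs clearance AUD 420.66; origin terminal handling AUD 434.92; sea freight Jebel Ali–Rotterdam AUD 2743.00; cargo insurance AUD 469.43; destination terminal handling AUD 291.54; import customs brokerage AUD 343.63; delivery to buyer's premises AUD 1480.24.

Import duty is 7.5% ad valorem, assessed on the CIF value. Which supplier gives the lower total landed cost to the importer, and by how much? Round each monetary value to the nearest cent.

Supplier B is cheaper by AUD 268.36

Supplier A (CFR):
CIF value = CFR price + insurance = 91283.29 + 469.43 = 91752.72
Import duty = 91752.72 × 7.5% = 6881.45
Buyer bears (A): 469.43 + 291.54 + 343.63 + 1480.24 = 2584.84
Landed cost (A) = invoice 91283.29 + 2584.84 + duty 6881.45 = 100749.58
Supplier B (FCA):
CIF value = FCA price + origin terminal + freight + insurance = 87855.73 + 434.92 + 2743.00 + 469.43 = 91503.08
Import duty = 91503.08 × 7.5% = 6862.73
Buyer bears (B): 434.92 + 2743.00 + 469.43 + 291.54 + 343.63 + 1480.24 = 5762.76
Landed cost (B) = invoice 87855.73 + 5762.76 + duty 6862.73 = 100481.22
Difference = |100749.58 − 100481.22| = 268.36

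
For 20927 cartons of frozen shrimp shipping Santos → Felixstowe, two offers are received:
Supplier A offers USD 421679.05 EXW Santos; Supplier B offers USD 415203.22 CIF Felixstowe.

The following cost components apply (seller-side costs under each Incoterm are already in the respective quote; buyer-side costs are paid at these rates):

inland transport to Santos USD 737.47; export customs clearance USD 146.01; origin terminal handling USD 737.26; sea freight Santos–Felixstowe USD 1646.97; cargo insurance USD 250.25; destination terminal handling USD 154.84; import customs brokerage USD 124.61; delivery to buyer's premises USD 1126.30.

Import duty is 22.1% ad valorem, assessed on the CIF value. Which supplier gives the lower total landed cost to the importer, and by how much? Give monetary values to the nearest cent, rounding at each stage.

Supplier B is cheaper by USD 12202.42

Supplier A (EXW):
CIF value = EXW price + inland to port + export clearance + origin terminal + freight + insurance = 421679.05 + 737.47 + 146.01 + 737.26 + 1646.97 + 250.25 = 425197.01
Import duty = 425197.01 × 22.1% = 93968.54
Buyer bears (A): 737.47 + 146.01 + 737.26 + 1646.97 + 250.25 + 154.84 + 124.61 + 1126.30 = 4923.71
Landed cost (A) = invoice 421679.05 + 4923.71 + duty 93968.54 = 520571.30
Supplier B (CIF):
The CIF price already equals the CIF value: 415203.22
Import duty = 415203.22 × 22.1% = 91759.91
Buyer bears (B): 154.84 + 124.61 + 1126.30 = 1405.75
Landed cost (B) = invoice 415203.22 + 1405.75 + duty 91759.91 = 508368.88
Difference = |520571.30 − 508368.88| = 12202.42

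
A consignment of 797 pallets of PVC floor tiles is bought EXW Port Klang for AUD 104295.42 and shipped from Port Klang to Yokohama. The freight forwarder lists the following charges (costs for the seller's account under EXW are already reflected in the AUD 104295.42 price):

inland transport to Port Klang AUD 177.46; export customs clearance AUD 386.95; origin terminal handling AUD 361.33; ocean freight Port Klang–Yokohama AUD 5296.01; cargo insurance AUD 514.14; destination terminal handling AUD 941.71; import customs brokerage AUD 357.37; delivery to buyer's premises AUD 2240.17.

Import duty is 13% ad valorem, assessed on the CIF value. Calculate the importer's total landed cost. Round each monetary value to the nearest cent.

EXW: the seller makes goods available at their premises; the buyer bears all onward costs.
CIF value = EXW price + inland to port + export clearance + origin terminal + freight + insurance = 104295.42 + 177.46 + 386.95 + 361.33 + 5296.01 + 514.14 = 111031.31
Import duty = 111031.31 × 13% = 14434.07
Buyer bears: inland to port 177.46 + export clearance 386.95 + origin terminal 361.33 + freight 5296.01 + insurance 514.14 + destination terminal 941.71 + brokerage 357.37 + delivery 2240.17 + duty 14434.07 = 24709.21
Landed cost = invoice 104295.42 + 24709.21 = 129004.63

Total landed cost: AUD 129004.63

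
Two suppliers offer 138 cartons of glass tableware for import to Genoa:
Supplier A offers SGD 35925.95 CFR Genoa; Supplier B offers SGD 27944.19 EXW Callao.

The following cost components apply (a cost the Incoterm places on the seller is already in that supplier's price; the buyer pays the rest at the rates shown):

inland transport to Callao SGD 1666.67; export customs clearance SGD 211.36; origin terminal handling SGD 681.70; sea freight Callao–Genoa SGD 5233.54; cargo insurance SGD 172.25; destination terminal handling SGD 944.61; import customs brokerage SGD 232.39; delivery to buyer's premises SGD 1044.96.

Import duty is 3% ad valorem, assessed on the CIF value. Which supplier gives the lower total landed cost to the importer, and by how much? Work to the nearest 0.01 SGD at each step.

Supplier A (CFR):
CIF value = CFR price + insurance = 35925.95 + 172.25 = 36098.20
Import duty = 36098.20 × 3% = 1082.95
Buyer bears (A): 172.25 + 944.61 + 232.39 + 1044.96 = 2394.21
Landed cost (A) = invoice 35925.95 + 2394.21 + duty 1082.95 = 39403.11
Supplier B (EXW):
CIF value = EXW price + inland to port + export clearance + origin terminal + freight + insurance = 27944.19 + 1666.67 + 211.36 + 681.70 + 5233.54 + 172.25 = 35909.71
Import duty = 35909.71 × 3% = 1077.29
Buyer bears (B): 1666.67 + 211.36 + 681.70 + 5233.54 + 172.25 + 944.61 + 232.39 + 1044.96 = 10187.48
Landed cost (B) = invoice 27944.19 + 10187.48 + duty 1077.29 = 39208.96
Difference = |39403.11 − 39208.96| = 194.15

Supplier B is cheaper by SGD 194.15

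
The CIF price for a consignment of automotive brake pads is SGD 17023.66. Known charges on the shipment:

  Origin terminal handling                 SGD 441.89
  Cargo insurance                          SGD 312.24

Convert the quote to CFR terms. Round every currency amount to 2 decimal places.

CFR price: SGD 16711.42

Not relevant to the conversion: origin terminal — on the seller under both CIF and CFR; already in the CIF price and stays in the CFR price.
From CIF to CFR, the seller no longer bears: insurance.
CFR price = 17023.66 − 312.24 = 16711.42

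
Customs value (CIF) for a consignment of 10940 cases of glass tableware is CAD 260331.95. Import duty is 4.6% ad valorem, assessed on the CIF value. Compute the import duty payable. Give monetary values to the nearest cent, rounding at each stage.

Import duty: CAD 11975.27

Import duty = 260331.95 × 4.6% = 11975.27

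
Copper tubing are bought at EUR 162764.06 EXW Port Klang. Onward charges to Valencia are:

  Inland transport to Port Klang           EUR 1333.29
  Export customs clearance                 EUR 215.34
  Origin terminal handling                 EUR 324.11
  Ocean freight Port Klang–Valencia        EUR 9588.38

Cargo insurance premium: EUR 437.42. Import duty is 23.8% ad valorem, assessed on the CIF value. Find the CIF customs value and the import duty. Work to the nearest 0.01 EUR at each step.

CIF value: EUR 174662.60; import duty: EUR 41569.70

CIF = EXW price + pre-shipment costs + freight + insurance
CIF = 162764.06 + 1333.29 + 215.34 + 324.11 + 9588.38 + 437.42 = 174662.60
Import duty = 174662.60 × 23.8% = 41569.70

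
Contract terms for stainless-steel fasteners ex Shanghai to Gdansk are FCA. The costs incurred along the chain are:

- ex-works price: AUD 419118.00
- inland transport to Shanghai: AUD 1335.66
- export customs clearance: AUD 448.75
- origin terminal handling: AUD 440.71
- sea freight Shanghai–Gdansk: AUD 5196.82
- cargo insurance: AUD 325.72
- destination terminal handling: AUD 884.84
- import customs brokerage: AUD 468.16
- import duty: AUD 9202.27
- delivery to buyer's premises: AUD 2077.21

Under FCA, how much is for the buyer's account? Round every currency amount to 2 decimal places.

Buyer's account: AUD 18595.73

FCA: the seller delivers export-cleared goods to the carrier; the buyer bears costs from that point.
Seller's account: goods 419118.00 + inland to port 1335.66 + export clearance 448.75 = 420902.41
Buyer's account: origin terminal 440.71 + freight 5196.82 + insurance 325.72 + destination terminal 884.84 + brokerage 468.16 + duty 9202.27 + delivery 2077.21 = 18595.73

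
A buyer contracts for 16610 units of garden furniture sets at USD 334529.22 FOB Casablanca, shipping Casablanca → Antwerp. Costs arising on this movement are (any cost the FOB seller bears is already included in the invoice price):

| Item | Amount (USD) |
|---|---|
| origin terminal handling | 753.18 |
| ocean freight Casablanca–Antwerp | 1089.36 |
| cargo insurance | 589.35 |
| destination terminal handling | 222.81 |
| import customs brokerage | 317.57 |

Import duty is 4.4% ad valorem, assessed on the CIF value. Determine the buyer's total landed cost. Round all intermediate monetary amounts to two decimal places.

FOB: the seller bears costs until goods are on board at the origin port; the buyer bears freight, insurance and all costs thereafter.
Already in the invoice (seller's account under FOB): origin terminal — exclude.
CIF value = FOB price + freight + insurance = 334529.22 + 1089.36 + 589.35 = 336207.93
Import duty = 336207.93 × 4.4% = 14793.15
Buyer bears: freight 1089.36 + insurance 589.35 + destination terminal 222.81 + brokerage 317.57 + duty 14793.15 = 17012.24
Landed cost = invoice 334529.22 + 17012.24 = 351541.46

Total landed cost: USD 351541.46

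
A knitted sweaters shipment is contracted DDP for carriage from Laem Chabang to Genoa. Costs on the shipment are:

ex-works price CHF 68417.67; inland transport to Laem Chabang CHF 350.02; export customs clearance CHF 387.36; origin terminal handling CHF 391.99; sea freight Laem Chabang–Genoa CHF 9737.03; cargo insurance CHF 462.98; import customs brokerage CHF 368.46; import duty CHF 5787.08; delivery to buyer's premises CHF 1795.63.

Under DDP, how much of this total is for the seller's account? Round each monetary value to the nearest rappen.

Seller's account: CHF 87698.22

DDP: the seller bears all costs including import duty.
Seller's account: goods 68417.67 + inland to port 350.02 + export clearance 387.36 + origin terminal 391.99 + freight 9737.03 + insurance 462.98 + brokerage 368.46 + duty 5787.08 + delivery 1795.63 = 87698.22
Buyer's account: 0.00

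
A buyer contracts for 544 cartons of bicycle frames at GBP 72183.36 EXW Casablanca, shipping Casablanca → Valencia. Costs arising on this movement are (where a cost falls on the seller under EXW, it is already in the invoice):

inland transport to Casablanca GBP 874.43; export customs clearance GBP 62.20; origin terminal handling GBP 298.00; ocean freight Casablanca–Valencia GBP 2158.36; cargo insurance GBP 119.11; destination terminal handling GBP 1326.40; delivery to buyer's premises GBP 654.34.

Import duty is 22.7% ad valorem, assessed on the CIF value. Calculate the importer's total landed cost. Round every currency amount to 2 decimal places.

EXW: the seller makes goods available at their premises; the buyer bears all onward costs.
CIF value = EXW price + inland to port + export clearance + origin terminal + freight + insurance = 72183.36 + 874.43 + 62.20 + 298.00 + 2158.36 + 119.11 = 75695.46
Import duty = 75695.46 × 22.7% = 17182.87
Buyer bears: inland to port 874.43 + export clearance 62.20 + origin terminal 298.00 + freight 2158.36 + insurance 119.11 + destination terminal 1326.40 + delivery 654.34 + duty 17182.87 = 22675.71
Landed cost = invoice 72183.36 + 22675.71 = 94859.07

Total landed cost: GBP 94859.07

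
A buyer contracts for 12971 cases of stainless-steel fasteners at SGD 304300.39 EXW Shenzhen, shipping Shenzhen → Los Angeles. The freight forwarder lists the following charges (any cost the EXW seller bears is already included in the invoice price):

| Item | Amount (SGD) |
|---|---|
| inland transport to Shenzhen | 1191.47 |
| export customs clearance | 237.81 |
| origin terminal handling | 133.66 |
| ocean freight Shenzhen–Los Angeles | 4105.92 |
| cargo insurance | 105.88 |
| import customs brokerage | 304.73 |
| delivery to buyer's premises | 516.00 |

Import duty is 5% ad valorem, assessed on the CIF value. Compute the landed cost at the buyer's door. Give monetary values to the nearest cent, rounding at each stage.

Total landed cost: SGD 326399.62

EXW: the seller makes goods available at their premises; the buyer bears all onward costs.
CIF value = EXW price + inland to port + export clearance + origin terminal + freight + insurance = 304300.39 + 1191.47 + 237.81 + 133.66 + 4105.92 + 105.88 = 310075.13
Import duty = 310075.13 × 5% = 15503.76
Buyer bears: inland to port 1191.47 + export clearance 237.81 + origin terminal 133.66 + freight 4105.92 + insurance 105.88 + brokerage 304.73 + delivery 516.00 + duty 15503.76 = 22099.23
Landed cost = invoice 304300.39 + 22099.23 = 326399.62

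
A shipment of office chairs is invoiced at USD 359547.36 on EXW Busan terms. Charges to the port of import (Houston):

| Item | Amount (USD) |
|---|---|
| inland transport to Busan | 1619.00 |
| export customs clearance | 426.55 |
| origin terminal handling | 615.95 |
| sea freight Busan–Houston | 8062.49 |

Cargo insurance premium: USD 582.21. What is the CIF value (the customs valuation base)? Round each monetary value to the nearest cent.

CIF value: USD 370853.56

CIF = EXW price + pre-shipment costs + freight + insurance
CIF = 359547.36 + 1619.00 + 426.55 + 615.95 + 8062.49 + 582.21 = 370853.56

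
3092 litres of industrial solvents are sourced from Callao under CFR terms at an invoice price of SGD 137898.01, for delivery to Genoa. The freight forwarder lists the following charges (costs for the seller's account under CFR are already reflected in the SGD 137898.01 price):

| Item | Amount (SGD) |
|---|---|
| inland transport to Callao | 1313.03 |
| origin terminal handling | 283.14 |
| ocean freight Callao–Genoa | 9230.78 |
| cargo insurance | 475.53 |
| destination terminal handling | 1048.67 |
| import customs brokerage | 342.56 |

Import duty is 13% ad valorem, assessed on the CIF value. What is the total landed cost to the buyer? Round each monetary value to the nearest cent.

Total landed cost: SGD 157753.33

CFR: the seller pays costs through ocean freight to the destination port, but not insurance.
Already in the invoice (seller's account under CFR): inland to port, origin terminal, freight — exclude.
CIF value = CFR price + insurance = 137898.01 + 475.53 = 138373.54
Import duty = 138373.54 × 13% = 17988.56
Buyer bears: insurance 475.53 + destination terminal 1048.67 + brokerage 342.56 + duty 17988.56 = 19855.32
Landed cost = invoice 137898.01 + 19855.32 = 157753.33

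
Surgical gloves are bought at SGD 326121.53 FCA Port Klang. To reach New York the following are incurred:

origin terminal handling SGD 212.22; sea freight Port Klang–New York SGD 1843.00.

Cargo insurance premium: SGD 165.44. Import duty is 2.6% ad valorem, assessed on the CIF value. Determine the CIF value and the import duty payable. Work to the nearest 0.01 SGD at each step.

CIF = FCA price + pre-shipment costs + freight + insurance
CIF = 326121.53 + 212.22 + 1843.00 + 165.44 = 328342.19
Import duty = 328342.19 × 2.6% = 8536.90

CIF value: SGD 328342.19; import duty: SGD 8536.90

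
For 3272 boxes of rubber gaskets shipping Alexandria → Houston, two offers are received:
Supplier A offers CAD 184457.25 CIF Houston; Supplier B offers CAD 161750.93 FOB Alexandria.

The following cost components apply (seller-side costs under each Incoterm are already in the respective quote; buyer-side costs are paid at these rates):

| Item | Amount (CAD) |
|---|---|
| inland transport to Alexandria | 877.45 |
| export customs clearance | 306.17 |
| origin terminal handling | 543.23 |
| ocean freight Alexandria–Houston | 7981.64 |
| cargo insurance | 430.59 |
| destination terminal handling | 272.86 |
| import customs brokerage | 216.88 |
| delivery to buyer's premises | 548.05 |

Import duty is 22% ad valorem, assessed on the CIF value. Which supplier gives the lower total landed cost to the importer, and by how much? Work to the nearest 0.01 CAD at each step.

Supplier B is cheaper by CAD 17438.79

Supplier A (CIF):
The CIF price already equals the CIF value: 184457.25
Import duty = 184457.25 × 22% = 40580.60
Buyer bears (A): 272.86 + 216.88 + 548.05 = 1037.79
Landed cost (A) = invoice 184457.25 + 1037.79 + duty 40580.60 = 226075.64
Supplier B (FOB):
CIF value = FOB price + freight + insurance = 161750.93 + 7981.64 + 430.59 = 170163.16
Import duty = 170163.16 × 22% = 37435.90
Buyer bears (B): 7981.64 + 430.59 + 272.86 + 216.88 + 548.05 = 9450.02
Landed cost (B) = invoice 161750.93 + 9450.02 + duty 37435.90 = 208636.85
Difference = |226075.64 − 208636.85| = 17438.79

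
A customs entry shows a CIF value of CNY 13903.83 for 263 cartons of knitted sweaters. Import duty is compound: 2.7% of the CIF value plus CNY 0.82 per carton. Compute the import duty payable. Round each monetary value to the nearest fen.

Ad valorem component: 13903.83 × 2.7% = 375.40
Specific component: 263 × 0.82 = 215.66
Import duty = 375.40 + 215.66 = 591.06

Import duty: CNY 591.06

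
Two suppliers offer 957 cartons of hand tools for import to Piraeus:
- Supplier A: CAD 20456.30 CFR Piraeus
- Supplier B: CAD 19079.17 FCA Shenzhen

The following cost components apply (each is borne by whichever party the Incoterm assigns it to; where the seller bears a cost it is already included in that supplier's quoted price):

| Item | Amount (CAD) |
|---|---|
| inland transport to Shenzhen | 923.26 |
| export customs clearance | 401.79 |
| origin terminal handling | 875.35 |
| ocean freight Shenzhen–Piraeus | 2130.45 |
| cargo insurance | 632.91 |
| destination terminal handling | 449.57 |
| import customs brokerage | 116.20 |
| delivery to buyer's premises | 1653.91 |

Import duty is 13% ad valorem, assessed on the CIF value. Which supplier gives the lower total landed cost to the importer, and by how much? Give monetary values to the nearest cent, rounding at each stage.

Supplier A is cheaper by CAD 1840.39

Supplier A (CFR):
CIF value = CFR price + insurance = 20456.30 + 632.91 = 21089.21
Import duty = 21089.21 × 13% = 2741.60
Buyer bears (A): 632.91 + 449.57 + 116.20 + 1653.91 = 2852.59
Landed cost (A) = invoice 20456.30 + 2852.59 + duty 2741.60 = 26050.49
Supplier B (FCA):
CIF value = FCA price + origin terminal + freight + insurance = 19079.17 + 875.35 + 2130.45 + 632.91 = 22717.88
Import duty = 22717.88 × 13% = 2953.32
Buyer bears (B): 875.35 + 2130.45 + 632.91 + 449.57 + 116.20 + 1653.91 = 5858.39
Landed cost (B) = invoice 19079.17 + 5858.39 + duty 2953.32 = 27890.88
Difference = |26050.49 − 27890.88| = 1840.39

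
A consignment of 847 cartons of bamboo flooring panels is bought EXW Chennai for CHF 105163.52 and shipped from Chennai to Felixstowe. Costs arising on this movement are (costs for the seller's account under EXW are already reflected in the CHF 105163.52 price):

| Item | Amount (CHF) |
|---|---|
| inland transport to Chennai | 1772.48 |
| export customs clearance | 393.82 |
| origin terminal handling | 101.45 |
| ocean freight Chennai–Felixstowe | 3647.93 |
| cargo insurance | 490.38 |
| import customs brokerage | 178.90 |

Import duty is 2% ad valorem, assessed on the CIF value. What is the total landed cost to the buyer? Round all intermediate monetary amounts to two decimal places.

Total landed cost: CHF 113979.87

EXW: the seller makes goods available at their premises; the buyer bears all onward costs.
CIF value = EXW price + inland to port + export clearance + origin terminal + freight + insurance = 105163.52 + 1772.48 + 393.82 + 101.45 + 3647.93 + 490.38 = 111569.58
Import duty = 111569.58 × 2% = 2231.39
Buyer bears: inland to port 1772.48 + export clearance 393.82 + origin terminal 101.45 + freight 3647.93 + insurance 490.38 + brokerage 178.90 + duty 2231.39 = 8816.35
Landed cost = invoice 105163.52 + 8816.35 = 113979.87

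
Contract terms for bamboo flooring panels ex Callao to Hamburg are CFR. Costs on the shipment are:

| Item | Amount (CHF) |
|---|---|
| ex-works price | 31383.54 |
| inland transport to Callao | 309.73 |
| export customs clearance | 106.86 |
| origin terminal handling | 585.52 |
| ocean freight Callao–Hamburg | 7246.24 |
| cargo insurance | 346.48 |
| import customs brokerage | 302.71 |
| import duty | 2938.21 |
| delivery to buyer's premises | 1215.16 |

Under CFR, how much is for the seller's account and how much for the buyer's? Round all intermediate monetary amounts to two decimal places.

Seller: CHF 39631.89; buyer: CHF 4802.56

CFR: the seller pays costs through ocean freight to the destination port, but not insurance.
Seller's account: goods 31383.54 + inland to port 309.73 + export clearance 106.86 + origin terminal 585.52 + freight 7246.24 = 39631.89
Buyer's account: insurance 346.48 + brokerage 302.71 + duty 2938.21 + delivery 1215.16 = 4802.56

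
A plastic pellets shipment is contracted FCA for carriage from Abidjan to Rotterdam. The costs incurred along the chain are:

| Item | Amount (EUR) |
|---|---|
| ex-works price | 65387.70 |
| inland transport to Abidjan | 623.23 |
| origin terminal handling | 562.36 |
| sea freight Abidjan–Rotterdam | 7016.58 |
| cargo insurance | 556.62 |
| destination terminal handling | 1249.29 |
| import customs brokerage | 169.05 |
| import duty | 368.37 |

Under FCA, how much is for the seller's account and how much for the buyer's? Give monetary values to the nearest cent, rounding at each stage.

FCA: the seller delivers export-cleared goods to the carrier; the buyer bears costs from that point.
Seller's account: goods 65387.70 + inland to port 623.23 = 66010.93
Buyer's account: origin terminal 562.36 + freight 7016.58 + insurance 556.62 + destination terminal 1249.29 + brokerage 169.05 + duty 368.37 = 9922.27

Seller: EUR 66010.93; buyer: EUR 9922.27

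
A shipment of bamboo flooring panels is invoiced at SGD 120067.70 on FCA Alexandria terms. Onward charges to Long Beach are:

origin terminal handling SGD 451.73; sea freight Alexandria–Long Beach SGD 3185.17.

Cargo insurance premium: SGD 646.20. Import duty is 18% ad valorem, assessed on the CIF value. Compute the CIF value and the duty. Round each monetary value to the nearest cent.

CIF value: SGD 124350.80; import duty: SGD 22383.14

CIF = FCA price + pre-shipment costs + freight + insurance
CIF = 120067.70 + 451.73 + 3185.17 + 646.20 = 124350.80
Import duty = 124350.80 × 18% = 22383.14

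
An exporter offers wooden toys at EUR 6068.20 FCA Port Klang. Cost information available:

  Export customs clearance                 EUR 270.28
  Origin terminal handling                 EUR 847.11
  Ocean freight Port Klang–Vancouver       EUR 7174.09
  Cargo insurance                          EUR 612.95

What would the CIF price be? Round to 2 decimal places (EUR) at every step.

Not relevant to the conversion: export clearance — on the seller under both FCA and CIF; already in the FCA price and stays in the CIF price.
From FCA to CIF, the seller additionally bears: origin terminal, freight, insurance.
CIF price = 6068.20 + 847.11 + 7174.09 + 612.95 = 14702.35

CIF price: EUR 14702.35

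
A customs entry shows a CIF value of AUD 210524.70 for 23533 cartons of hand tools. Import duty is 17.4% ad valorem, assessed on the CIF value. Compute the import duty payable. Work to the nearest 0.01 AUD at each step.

Import duty: AUD 36631.30

Import duty = 210524.70 × 17.4% = 36631.30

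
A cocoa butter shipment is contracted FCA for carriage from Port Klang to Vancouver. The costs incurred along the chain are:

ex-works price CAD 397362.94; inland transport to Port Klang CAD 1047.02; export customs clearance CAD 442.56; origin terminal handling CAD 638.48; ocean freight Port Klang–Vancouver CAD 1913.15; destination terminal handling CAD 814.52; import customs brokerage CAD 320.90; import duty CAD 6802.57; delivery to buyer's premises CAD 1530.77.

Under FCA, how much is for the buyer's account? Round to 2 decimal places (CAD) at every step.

FCA: the seller delivers export-cleared goods to the carrier; the buyer bears costs from that point.
Seller's account: goods 397362.94 + inland to port 1047.02 + export clearance 442.56 = 398852.52
Buyer's account: origin terminal 638.48 + freight 1913.15 + destination terminal 814.52 + brokerage 320.90 + duty 6802.57 + delivery 1530.77 = 12020.39

Buyer's account: CAD 12020.39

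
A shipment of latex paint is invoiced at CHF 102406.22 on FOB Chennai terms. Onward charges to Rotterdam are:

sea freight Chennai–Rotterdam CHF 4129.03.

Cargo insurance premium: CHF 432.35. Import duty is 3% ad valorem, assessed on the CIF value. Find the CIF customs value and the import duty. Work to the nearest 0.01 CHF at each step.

CIF value: CHF 106967.60; import duty: CHF 3209.03

CIF = FOB price + freight + insurance
CIF = 102406.22 + 4129.03 + 432.35 = 106967.60
Import duty = 106967.60 × 3% = 3209.03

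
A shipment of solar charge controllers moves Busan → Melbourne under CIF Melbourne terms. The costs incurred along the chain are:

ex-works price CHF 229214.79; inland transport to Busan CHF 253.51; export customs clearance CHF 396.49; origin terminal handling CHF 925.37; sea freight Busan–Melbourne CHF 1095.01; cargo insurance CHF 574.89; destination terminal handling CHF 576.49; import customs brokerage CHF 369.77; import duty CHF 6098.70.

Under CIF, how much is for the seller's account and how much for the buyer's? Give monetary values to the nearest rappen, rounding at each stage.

CIF: the seller pays costs through ocean freight and marine insurance to the destination port.
Seller's account: goods 229214.79 + inland to port 253.51 + export clearance 396.49 + origin terminal 925.37 + freight 1095.01 + insurance 574.89 = 232460.06
Buyer's account: destination terminal 576.49 + brokerage 369.77 + duty 6098.70 = 7044.96

Seller: CHF 232460.06; buyer: CHF 7044.96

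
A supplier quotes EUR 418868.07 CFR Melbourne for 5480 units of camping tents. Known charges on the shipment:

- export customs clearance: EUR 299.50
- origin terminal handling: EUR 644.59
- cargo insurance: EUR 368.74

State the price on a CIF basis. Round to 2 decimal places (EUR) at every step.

CIF price: EUR 419236.81

Not relevant to the conversion: origin terminal, export clearance — on the seller under both CFR and CIF; already in the CFR price and stays in the CIF price.
From CFR to CIF, the seller additionally bears: insurance.
CIF price = 418868.07 + 368.74 = 419236.81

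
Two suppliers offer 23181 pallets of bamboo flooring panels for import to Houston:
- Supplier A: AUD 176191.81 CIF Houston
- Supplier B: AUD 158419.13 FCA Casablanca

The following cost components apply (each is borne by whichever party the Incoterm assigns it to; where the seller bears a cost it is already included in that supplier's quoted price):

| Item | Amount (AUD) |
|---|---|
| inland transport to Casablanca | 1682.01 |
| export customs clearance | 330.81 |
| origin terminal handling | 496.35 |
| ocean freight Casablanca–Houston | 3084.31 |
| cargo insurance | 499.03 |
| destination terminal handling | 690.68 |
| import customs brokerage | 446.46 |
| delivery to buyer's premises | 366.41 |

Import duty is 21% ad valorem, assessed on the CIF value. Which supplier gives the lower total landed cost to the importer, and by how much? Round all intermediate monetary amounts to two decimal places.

Supplier B is cheaper by AUD 16568.52

Supplier A (CIF):
The CIF price already equals the CIF value: 176191.81
Import duty = 176191.81 × 21% = 37000.28
Buyer bears (A): 690.68 + 446.46 + 366.41 = 1503.55
Landed cost (A) = invoice 176191.81 + 1503.55 + duty 37000.28 = 214695.64
Supplier B (FCA):
CIF value = FCA price + origin terminal + freight + insurance = 158419.13 + 496.35 + 3084.31 + 499.03 = 162498.82
Import duty = 162498.82 × 21% = 34124.75
Buyer bears (B): 496.35 + 3084.31 + 499.03 + 690.68 + 446.46 + 366.41 = 5583.24
Landed cost (B) = invoice 158419.13 + 5583.24 + duty 34124.75 = 198127.12
Difference = |214695.64 − 198127.12| = 16568.52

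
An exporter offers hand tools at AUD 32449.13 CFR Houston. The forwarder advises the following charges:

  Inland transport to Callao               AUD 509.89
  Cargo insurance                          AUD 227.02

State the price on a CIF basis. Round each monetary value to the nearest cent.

CIF price: AUD 32676.15

Not relevant to the conversion: inland to port — on the seller under both CFR and CIF; already in the CFR price and stays in the CIF price.
From CFR to CIF, the seller additionally bears: insurance.
CIF price = 32449.13 + 227.02 = 32676.15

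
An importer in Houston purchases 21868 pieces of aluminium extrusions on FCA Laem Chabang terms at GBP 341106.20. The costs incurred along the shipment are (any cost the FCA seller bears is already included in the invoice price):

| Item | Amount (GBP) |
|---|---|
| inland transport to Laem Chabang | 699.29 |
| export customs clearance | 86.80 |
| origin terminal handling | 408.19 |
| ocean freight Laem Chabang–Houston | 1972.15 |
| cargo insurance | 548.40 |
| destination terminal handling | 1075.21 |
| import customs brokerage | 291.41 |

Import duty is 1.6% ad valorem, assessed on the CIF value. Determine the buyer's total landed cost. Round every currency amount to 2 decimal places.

Total landed cost: GBP 350906.12

FCA: the seller delivers export-cleared goods to the carrier; the buyer bears costs from that point.
Already in the invoice (seller's account under FCA): inland to port, export clearance — exclude.
CIF value = FCA price + origin terminal + freight + insurance = 341106.20 + 408.19 + 1972.15 + 548.40 = 344034.94
Import duty = 344034.94 × 1.6% = 5504.56
Buyer bears: origin terminal 408.19 + freight 1972.15 + insurance 548.40 + destination terminal 1075.21 + brokerage 291.41 + duty 5504.56 = 9799.92
Landed cost = invoice 341106.20 + 9799.92 = 350906.12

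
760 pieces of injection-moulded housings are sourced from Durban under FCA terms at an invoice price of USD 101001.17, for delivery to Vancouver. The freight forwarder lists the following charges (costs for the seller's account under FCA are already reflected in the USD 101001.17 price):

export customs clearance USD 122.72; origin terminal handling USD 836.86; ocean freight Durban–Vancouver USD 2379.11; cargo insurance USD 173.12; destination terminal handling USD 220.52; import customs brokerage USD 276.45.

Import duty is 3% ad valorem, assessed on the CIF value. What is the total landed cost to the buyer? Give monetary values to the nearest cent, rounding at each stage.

Total landed cost: USD 108018.94

FCA: the seller delivers export-cleared goods to the carrier; the buyer bears costs from that point.
Already in the invoice (seller's account under FCA): export clearance — exclude.
CIF value = FCA price + origin terminal + freight + insurance = 101001.17 + 836.86 + 2379.11 + 173.12 = 104390.26
Import duty = 104390.26 × 3% = 3131.71
Buyer bears: origin terminal 836.86 + freight 2379.11 + insurance 173.12 + destination terminal 220.52 + brokerage 276.45 + duty 3131.71 = 7017.77
Landed cost = invoice 101001.17 + 7017.77 = 108018.94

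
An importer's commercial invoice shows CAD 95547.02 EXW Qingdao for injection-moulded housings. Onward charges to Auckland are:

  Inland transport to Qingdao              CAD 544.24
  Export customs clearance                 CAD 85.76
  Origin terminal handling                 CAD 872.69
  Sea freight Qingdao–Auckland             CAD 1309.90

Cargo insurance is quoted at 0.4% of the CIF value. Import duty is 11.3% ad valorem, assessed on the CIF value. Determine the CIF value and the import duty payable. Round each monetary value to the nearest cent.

Let C be the CIF value. C = EXW price + pre-shipment costs + freight + 0.4% × C
C − 0.4% × C = 95547.02 + 544.24 + 85.76 + 872.69 + 1309.90
0.996 × C = 98359.61
C = 98359.61 / 0.996 = 98754.63
Insurance premium = 0.4% × 98754.63 = 395.02
Import duty = 98754.63 × 11.3% = 11159.27

CIF value: CAD 98754.63; import duty: CAD 11159.27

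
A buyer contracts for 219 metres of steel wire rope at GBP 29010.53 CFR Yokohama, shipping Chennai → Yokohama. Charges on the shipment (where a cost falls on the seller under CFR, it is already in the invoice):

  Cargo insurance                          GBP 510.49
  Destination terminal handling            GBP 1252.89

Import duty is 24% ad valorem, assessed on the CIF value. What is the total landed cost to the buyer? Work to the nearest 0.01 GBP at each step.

CFR: the seller pays costs through ocean freight to the destination port, but not insurance.
CIF value = CFR price + insurance = 29010.53 + 510.49 = 29521.02
Import duty = 29521.02 × 24% = 7085.04
Buyer bears: insurance 510.49 + destination terminal 1252.89 + duty 7085.04 = 8848.42
Landed cost = invoice 29010.53 + 8848.42 = 37858.95

Total landed cost: GBP 37858.95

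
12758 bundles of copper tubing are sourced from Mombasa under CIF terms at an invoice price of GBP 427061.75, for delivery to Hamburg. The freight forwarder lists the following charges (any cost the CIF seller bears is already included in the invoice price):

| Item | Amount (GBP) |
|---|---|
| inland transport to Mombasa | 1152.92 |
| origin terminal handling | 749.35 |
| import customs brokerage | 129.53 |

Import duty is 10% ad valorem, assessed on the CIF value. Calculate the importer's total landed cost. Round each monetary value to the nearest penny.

CIF: the seller pays costs through ocean freight and marine insurance to the destination port.
Already in the invoice (seller's account under CIF): inland to port, origin terminal — exclude.
The CIF price already equals the CIF value: 427061.75
Import duty = 427061.75 × 10% = 42706.18
Buyer bears: brokerage 129.53 + duty 42706.18 = 42835.71
Landed cost = invoice 427061.75 + 42835.71 = 469897.46

Total landed cost: GBP 469897.46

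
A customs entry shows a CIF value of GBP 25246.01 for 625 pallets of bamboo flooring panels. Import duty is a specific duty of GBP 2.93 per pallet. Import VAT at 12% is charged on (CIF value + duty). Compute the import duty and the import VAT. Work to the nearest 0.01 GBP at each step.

Import duty: GBP 1831.25; import VAT: GBP 3249.27

Import duty = 625 × 2.93 = 1831.25
VAT base = CIF + duty = 25246.01 + 1831.25 = 27077.26
Import VAT = 27077.26 × 12% = 3249.27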